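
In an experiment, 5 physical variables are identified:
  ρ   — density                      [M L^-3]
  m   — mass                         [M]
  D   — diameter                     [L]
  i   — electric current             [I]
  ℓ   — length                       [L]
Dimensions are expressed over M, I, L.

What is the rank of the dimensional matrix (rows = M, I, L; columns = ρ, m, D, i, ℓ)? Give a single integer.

3

Write exponents as rows M,I,L / cols ρ,m,D,i,ℓ:
  M: [ 1  1  0  0  0]
  I: [ 0  0  0  1  0]
  L: [-3  0  1  0  1]
Row reduction gives pivot columns ρ,m,i; rank = 3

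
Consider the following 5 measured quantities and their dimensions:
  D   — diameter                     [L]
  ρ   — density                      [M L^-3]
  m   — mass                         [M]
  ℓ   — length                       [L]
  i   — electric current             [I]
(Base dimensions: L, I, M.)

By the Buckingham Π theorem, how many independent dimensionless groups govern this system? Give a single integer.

Dimensional matrix (L×I×M by D×ρ×m×ℓ×i):
  L: [ 1 -3  0  1  0]
  I: [ 0  0  0  0  1]
  M: [ 0  1  1  0  0]
Echelon form has 3 nonzero rows (pivots: D,ρ,i)
5 vars − rank 3 = 2 Π groups

2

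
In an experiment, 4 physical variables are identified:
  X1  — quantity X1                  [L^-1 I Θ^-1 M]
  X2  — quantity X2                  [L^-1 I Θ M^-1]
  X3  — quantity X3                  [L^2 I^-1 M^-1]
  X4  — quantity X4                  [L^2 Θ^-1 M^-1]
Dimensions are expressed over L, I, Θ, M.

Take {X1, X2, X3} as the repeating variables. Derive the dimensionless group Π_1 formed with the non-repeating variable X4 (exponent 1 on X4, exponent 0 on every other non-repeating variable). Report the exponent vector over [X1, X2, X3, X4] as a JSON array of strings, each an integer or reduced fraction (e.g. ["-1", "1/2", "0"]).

["-3/2", "-1/2", "-2", "1"]

Write exponents as rows L,I,Θ,M / cols X1,X2,X3,X4:
  L: [-1 -1  2  2]
  I: [ 1  1 -1  0]
  Θ: [-1  1  0 -1]
  M: [ 1 -1 -1 -1]
RREF → pivots at {X1,X2,X3} ⇒ r = 3
Pivot set = {X1,X2,X3}, free = {X4}
RREF:
  r0: [   1    0    0  3/2]
  r1: [   0    1    0  1/2]
  r2: [   0    0    1    2]
  r3: [   0    0    0    0]
Fix exponent of X4 at 1; solve each RREF row for its pivot's exponent:
  r0: exp(X1) + (3/2)·1 = 0 ⇒ exp(X1) = -3/2
  r1: exp(X2) + (1/2)·1 = 0 ⇒ exp(X2) = -1/2
  r2: exp(X3) + (2)·1 = 0 ⇒ exp(X3) = -2
Π_1 = X1^(-3/2) · X2^(-1/2) · X3^-2 · X4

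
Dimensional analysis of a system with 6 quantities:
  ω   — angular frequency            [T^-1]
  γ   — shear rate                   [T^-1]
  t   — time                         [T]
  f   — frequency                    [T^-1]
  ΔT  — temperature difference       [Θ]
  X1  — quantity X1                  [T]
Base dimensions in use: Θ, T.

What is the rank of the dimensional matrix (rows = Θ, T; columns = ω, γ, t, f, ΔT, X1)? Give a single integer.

2

Write exponents as rows Θ,T / cols ω,γ,t,f,ΔT,X1:
  Θ: [ 0  0  0  0  1  0]
  T: [-1 -1  1 -1  0  1]
RREF → pivots at {ω,ΔT} ⇒ r = 2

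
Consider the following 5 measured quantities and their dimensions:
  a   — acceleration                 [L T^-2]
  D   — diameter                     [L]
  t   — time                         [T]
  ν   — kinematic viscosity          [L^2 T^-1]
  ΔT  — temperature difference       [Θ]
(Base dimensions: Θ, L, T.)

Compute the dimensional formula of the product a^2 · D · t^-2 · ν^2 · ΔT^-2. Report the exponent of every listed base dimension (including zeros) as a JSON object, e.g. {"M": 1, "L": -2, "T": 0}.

Write exponents as rows Θ,L,T / cols a,D,t,ν,ΔT:
  Θ: [ 0  0  0  0  1]
  L: [ 1  1  0  2  0]
  T: [-2  0  1 -1  0]
  [Θ]: (2)·0+(1)·0+(-2)·0+(2)·0+(-2)·1 = -2
  [L]: (2)·1+(1)·1+(-2)·0+(2)·2+(-2)·0 = 7
  [T]: (2)·-2+(1)·0+(-2)·1+(2)·-1+(-2)·0 = -8
⇒ Θ^-2 L^7 T^-8

{"Θ": -2, "L": 7, "T": -8}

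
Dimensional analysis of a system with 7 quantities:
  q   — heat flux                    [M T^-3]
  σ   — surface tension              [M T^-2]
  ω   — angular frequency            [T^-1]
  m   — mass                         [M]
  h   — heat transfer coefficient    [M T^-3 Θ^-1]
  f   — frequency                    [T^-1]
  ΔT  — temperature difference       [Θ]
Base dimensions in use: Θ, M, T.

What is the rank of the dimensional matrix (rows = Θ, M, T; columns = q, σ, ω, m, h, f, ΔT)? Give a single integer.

Write exponents as rows Θ,M,T / cols q,σ,ω,m,h,f,ΔT:
  Θ: [ 0  0  0  0 -1  0  1]
  M: [ 1  1  0  1  1  0  0]
  T: [-3 -2 -1  0 -3 -1  0]
RREF → pivots at {q,σ,h} ⇒ r = 3

3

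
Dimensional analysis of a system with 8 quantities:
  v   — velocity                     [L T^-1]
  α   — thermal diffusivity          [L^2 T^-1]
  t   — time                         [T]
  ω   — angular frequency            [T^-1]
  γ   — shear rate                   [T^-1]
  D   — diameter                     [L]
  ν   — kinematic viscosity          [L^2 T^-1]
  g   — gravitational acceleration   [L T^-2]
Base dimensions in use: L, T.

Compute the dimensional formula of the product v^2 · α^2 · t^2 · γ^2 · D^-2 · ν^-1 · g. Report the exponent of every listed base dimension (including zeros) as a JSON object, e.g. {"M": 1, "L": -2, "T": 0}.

{"L": 3, "T": -5}

Exponent matrix [L,T] × [v,α,t,ω,γ,D,ν,g]:
  L: [ 1  2  0  0  0  1  2  1]
  T: [-1 -1  1 -1 -1  0 -1 -2]
  [L]: (2)·1+(2)·2+(2)·0+(2)·0+(-2)·1+(-1)·2+(1)·1 = 3
  [T]: (2)·-1+(2)·-1+(2)·1+(2)·-1+(-2)·0+(-1)·-1+(1)·-2 = -5
⇒ L^3 T^-5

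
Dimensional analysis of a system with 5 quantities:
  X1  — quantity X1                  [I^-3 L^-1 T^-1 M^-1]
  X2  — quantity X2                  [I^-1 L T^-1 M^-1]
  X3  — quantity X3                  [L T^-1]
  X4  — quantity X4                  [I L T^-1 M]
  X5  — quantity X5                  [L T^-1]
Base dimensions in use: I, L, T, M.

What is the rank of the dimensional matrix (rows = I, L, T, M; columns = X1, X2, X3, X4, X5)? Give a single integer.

Write exponents as rows I,L,T,M / cols X1,X2,X3,X4,X5:
  I: [-3 -1  0  1  0]
  L: [-1  1  1  1  1]
  T: [-1 -1 -1 -1 -1]
  M: [-1 -1  0  1  0]
RREF → pivots at {X1,X2,X3} ⇒ r = 3

3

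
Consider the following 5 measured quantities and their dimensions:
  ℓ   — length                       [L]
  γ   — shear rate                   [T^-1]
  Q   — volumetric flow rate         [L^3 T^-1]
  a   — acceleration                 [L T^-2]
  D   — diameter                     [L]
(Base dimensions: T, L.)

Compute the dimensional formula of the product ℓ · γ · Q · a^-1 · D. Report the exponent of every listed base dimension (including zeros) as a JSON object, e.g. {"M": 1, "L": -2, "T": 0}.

Dimensional matrix (T×L by ℓ×γ×Q×a×D):
  T: [ 0 -1 -1 -2  0]
  L: [ 1  0  3  1  1]
  [T]: (1)·0+(1)·-1+(1)·-1+(-1)·-2+(1)·0 = 0
  [L]: (1)·1+(1)·0+(1)·3+(-1)·1+(1)·1 = 4
⇒ L^4

{"T": 0, "L": 4}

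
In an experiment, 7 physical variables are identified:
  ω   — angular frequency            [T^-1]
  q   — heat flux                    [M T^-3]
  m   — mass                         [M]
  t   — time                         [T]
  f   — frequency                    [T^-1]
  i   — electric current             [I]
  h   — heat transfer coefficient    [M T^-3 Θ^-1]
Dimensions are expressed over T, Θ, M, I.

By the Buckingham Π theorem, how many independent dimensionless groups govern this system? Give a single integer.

Dimensional matrix (T×Θ×M×I by ω×q×m×t×f×i×h):
  T: [-1 -3  0  1 -1  0 -3]
  Θ: [ 0  0  0  0  0  0 -1]
  M: [ 0  1  1  0  0  0  1]
  I: [ 0  0  0  0  0  1  0]
Row reduction gives pivot columns ω,q,i,h; rank = 4
Π count = n − r = 7 − 4 = 3

3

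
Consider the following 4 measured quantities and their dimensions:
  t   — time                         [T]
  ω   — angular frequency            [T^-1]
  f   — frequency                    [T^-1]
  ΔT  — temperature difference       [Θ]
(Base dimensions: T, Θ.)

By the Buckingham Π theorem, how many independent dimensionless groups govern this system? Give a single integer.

Write exponents as rows T,Θ / cols t,ω,f,ΔT:
  T: [ 1 -1 -1  0]
  Θ: [ 0  0  0  1]
Echelon form has 2 nonzero rows (pivots: t,ΔT)
4 vars − rank 2 = 2 Π groups

2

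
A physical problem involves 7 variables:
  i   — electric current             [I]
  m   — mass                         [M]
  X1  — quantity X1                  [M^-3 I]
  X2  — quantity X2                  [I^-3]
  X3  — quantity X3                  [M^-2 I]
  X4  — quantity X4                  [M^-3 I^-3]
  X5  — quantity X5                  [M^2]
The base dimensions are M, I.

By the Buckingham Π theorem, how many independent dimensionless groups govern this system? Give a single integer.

Write exponents as rows M,I / cols i,m,X1,X2,X3,X4,X5:
  M: [ 0  1 -3  0 -2 -3  2]
  I: [ 1  0  1 -3  1 -3  0]
RREF → pivots at {i,m} ⇒ r = 2
7 vars − rank 2 = 5 Π groups

5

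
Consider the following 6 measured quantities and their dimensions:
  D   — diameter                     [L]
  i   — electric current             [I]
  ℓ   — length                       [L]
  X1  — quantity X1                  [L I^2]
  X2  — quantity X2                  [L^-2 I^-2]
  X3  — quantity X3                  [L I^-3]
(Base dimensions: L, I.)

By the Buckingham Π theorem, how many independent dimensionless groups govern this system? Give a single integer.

4

Exponent matrix [L,I] × [D,i,ℓ,X1,X2,X3]:
  L: [ 1  0  1  1 -2  1]
  I: [ 0  1  0  2 -2 -3]
Row reduction gives pivot columns D,i; rank = 2
n=6, r=2 ⇒ 4 dimensionless groups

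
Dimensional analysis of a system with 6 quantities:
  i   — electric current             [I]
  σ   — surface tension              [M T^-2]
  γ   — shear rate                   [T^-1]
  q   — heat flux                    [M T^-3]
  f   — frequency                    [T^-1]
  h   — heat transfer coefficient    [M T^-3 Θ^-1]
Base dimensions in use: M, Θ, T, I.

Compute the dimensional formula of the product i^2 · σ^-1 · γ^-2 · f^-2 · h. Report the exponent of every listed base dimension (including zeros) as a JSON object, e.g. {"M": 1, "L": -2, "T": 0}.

Write exponents as rows M,Θ,T,I / cols i,σ,γ,q,f,h:
  M: [ 0  1  0  1  0  1]
  Θ: [ 0  0  0  0  0 -1]
  T: [ 0 -2 -1 -3 -1 -3]
  I: [ 1  0  0  0  0  0]
  [M]: (2)·0+(-1)·1+(-2)·0+(-2)·0+(1)·1 = 0
  [Θ]: (2)·0+(-1)·0+(-2)·0+(-2)·0+(1)·-1 = -1
  [T]: (2)·0+(-1)·-2+(-2)·-1+(-2)·-1+(1)·-3 = 3
  [I]: (2)·1+(-1)·0+(-2)·0+(-2)·0+(1)·0 = 2
⇒ Θ^-1 T^3 I^2

{"M": 0, "Θ": -1, "T": 3, "I": 2}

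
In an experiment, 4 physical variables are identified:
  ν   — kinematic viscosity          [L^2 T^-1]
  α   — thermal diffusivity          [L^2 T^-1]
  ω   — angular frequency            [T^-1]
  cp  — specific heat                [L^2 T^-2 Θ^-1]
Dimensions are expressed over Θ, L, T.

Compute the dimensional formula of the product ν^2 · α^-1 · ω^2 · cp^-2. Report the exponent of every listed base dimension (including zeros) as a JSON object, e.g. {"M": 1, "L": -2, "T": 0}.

{"Θ": 2, "L": -2, "T": 1}

Write exponents as rows Θ,L,T / cols ν,α,ω,cp:
  Θ: [ 0  0  0 -1]
  L: [ 2  2  0  2]
  T: [-1 -1 -1 -2]
  [Θ]: (2)·0+(-1)·0+(2)·0+(-2)·-1 = 2
  [L]: (2)·2+(-1)·2+(2)·0+(-2)·2 = -2
  [T]: (2)·-1+(-1)·-1+(2)·-1+(-2)·-2 = 1
⇒ Θ^2 L^-2 T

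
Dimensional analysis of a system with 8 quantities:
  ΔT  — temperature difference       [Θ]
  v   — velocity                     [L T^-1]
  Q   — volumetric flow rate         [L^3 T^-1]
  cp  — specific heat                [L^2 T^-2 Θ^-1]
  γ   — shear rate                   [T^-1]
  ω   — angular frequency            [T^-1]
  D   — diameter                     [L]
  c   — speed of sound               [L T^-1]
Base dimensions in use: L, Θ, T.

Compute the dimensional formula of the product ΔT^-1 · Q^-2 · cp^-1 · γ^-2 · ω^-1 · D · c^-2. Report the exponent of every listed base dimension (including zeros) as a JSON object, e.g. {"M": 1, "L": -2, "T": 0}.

{"L": -9, "Θ": 0, "T": 9}

Write exponents as rows L,Θ,T / cols ΔT,v,Q,cp,γ,ω,D,c:
  L: [ 0  1  3  2  0  0  1  1]
  Θ: [ 1  0  0 -1  0  0  0  0]
  T: [ 0 -1 -1 -2 -1 -1  0 -1]
  [L]: (-1)·0+(-2)·3+(-1)·2+(-2)·0+(-1)·0+(1)·1+(-2)·1 = -9
  [Θ]: (-1)·1+(-2)·0+(-1)·-1+(-2)·0+(-1)·0+(1)·0+(-2)·0 = 0
  [T]: (-1)·0+(-2)·-1+(-1)·-2+(-2)·-1+(-1)·-1+(1)·0+(-2)·-1 = 9
⇒ L^-9 T^9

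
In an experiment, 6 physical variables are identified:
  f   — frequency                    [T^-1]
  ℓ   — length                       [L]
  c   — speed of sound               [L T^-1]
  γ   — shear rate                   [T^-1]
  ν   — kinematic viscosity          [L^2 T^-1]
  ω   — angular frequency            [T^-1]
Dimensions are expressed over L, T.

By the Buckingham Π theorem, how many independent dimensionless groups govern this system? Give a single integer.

4

Exponent matrix [L,T] × [f,ℓ,c,γ,ν,ω]:
  L: [ 0  1  1  0  2  0]
  T: [-1  0 -1 -1 -1 -1]
Echelon form has 2 nonzero rows (pivots: f,ℓ)
Π count = n − r = 6 − 2 = 4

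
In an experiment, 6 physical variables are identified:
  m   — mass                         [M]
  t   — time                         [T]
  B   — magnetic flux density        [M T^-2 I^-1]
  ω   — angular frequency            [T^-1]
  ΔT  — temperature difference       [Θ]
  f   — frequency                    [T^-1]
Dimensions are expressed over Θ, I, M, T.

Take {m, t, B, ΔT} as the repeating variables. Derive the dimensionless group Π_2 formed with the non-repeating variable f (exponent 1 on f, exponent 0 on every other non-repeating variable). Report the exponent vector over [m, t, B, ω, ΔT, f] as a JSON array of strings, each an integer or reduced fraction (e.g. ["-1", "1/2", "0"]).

Exponent matrix [Θ,I,M,T] × [m,t,B,ω,ΔT,f]:
  Θ: [ 0  0  0  0  1  0]
  I: [ 0  0 -1  0  0  0]
  M: [ 1  0  1  0  0  0]
  T: [ 0  1 -2 -1  0 -1]
Row reduction gives pivot columns m,t,B,ΔT; rank = 4
Repeat: m,t,B,ΔT; free: ω,f
RREF:
  r0: [   1    0    0    0    0    0]
  r1: [   0    1    0   -1    0   -1]
  r2: [   0    0    1    0    0    0]
  r3: [   0    0    0    0    1    0]
Fix exponent of f at 1, ω at 0; solve each RREF row for its pivot's exponent:
  r0: exp(m) + (0)·1 = 0 ⇒ exp(m) = 0
  r1: exp(t) + (-1)·1 = 0 ⇒ exp(t) = 1
  r2: exp(B) + (0)·1 = 0 ⇒ exp(B) = 0
  r3: exp(ΔT) + (0)·1 = 0 ⇒ exp(ΔT) = 0
Π_2 = t · f

["0", "1", "0", "0", "0", "1"]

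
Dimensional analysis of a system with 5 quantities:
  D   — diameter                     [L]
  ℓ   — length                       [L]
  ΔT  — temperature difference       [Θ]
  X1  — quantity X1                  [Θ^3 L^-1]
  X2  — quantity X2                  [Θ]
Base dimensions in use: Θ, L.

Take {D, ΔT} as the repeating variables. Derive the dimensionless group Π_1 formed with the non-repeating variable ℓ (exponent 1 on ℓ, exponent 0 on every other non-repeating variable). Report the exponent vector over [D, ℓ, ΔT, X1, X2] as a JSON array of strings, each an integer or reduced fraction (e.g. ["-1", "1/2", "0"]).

Exponent matrix [Θ,L] × [D,ℓ,ΔT,X1,X2]:
  Θ: [ 0  0  1  3  1]
  L: [ 1  1  0 -1  0]
Echelon form has 2 nonzero rows (pivots: D,ΔT)
Pivot set = {D,ΔT}, free = {ℓ,X1,X2}
RREF:
  r0: [   1    1    0   -1    0]
  r1: [   0    0    1    3    1]
Fix exponent of ℓ at 1, X1 at 0, X2 at 0; solve each RREF row for its pivot's exponent:
  r0: exp(D) + (1)·1 = 0 ⇒ exp(D) = -1
  r1: exp(ΔT) + (0)·1 = 0 ⇒ exp(ΔT) = 0
Π_1 = D^-1 · ℓ

["-1", "1", "0", "0", "0"]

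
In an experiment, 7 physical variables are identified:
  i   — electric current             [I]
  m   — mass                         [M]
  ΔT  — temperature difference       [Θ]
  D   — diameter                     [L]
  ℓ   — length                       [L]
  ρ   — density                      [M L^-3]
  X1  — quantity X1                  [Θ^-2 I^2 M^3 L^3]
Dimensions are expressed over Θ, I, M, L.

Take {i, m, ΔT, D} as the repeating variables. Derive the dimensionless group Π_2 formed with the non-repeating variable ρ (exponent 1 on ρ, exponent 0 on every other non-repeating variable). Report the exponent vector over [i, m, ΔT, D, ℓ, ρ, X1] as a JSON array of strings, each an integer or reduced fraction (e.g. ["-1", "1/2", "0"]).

["0", "-1", "0", "3", "0", "1", "0"]

Exponent matrix [Θ,I,M,L] × [i,m,ΔT,D,ℓ,ρ,X1]:
  Θ: [ 0  0  1  0  0  0 -2]
  I: [ 1  0  0  0  0  0  2]
  M: [ 0  1  0  0  0  1  3]
  L: [ 0  0  0  1  1 -3  3]
RREF → pivots at {i,m,ΔT,D} ⇒ r = 4
Repeat: i,m,ΔT,D; free: ℓ,ρ,X1
RREF:
  r0: [   1    0    0    0    0    0    2]
  r1: [   0    1    0    0    0    1    3]
  r2: [   0    0    1    0    0    0   -2]
  r3: [   0    0    0    1    1   -3    3]
Fix exponent of ρ at 1, ℓ at 0, X1 at 0; solve each RREF row for its pivot's exponent:
  r0: exp(i) + (0)·1 = 0 ⇒ exp(i) = 0
  r1: exp(m) + (1)·1 = 0 ⇒ exp(m) = -1
  r2: exp(ΔT) + (0)·1 = 0 ⇒ exp(ΔT) = 0
  r3: exp(D) + (-3)·1 = 0 ⇒ exp(D) = 3
Π_2 = m^-1 · D^3 · ρ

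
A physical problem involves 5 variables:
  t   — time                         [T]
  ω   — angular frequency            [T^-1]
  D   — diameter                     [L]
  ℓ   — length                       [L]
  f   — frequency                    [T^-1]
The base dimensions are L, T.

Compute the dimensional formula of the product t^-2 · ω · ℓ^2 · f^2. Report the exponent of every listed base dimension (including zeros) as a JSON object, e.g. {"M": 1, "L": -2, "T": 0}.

{"L": 2, "T": -5}

Exponent matrix [L,T] × [t,ω,D,ℓ,f]:
  L: [ 0  0  1  1  0]
  T: [ 1 -1  0  0 -1]
  [L]: (-2)·0+(1)·0+(2)·1+(2)·0 = 2
  [T]: (-2)·1+(1)·-1+(2)·0+(2)·-1 = -5
⇒ L^2 T^-5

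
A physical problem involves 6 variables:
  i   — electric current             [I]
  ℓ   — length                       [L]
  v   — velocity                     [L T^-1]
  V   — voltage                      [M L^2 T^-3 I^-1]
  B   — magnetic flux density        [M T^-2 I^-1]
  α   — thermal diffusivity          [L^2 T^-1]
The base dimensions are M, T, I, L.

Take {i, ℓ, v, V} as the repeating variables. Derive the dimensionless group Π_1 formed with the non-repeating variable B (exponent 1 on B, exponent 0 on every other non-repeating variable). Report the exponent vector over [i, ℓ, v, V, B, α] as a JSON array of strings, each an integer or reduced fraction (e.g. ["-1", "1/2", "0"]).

["0", "1", "1", "-1", "1", "0"]

Write exponents as rows M,T,I,L / cols i,ℓ,v,V,B,α:
  M: [ 0  0  0  1  1  0]
  T: [ 0  0 -1 -3 -2 -1]
  I: [ 1  0  0 -1 -1  0]
  L: [ 0  1  1  2  0  2]
RREF → pivots at {i,ℓ,v,V} ⇒ r = 4
Repeat: i,ℓ,v,V; free: B,α
RREF:
  r0: [   1    0    0    0    0    0]
  r1: [   0    1    0    0   -1    1]
  r2: [   0    0    1    0   -1    1]
  r3: [   0    0    0    1    1    0]
Fix exponent of B at 1, α at 0; solve each RREF row for its pivot's exponent:
  r0: exp(i) + (0)·1 = 0 ⇒ exp(i) = 0
  r1: exp(ℓ) + (-1)·1 = 0 ⇒ exp(ℓ) = 1
  r2: exp(v) + (-1)·1 = 0 ⇒ exp(v) = 1
  r3: exp(V) + (1)·1 = 0 ⇒ exp(V) = -1
Π_1 = ℓ · v · V^-1 · B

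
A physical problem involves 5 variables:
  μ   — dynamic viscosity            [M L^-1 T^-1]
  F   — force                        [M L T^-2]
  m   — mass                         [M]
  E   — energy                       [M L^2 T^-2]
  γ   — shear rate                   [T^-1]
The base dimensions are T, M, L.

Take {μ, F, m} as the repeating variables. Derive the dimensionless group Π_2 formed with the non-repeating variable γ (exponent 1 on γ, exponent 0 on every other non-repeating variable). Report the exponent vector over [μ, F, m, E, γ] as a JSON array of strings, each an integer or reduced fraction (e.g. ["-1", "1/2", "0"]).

["-1/3", "-1/3", "2/3", "0", "1"]

Write exponents as rows T,M,L / cols μ,F,m,E,γ:
  T: [-1 -2  0 -2 -1]
  M: [ 1  1  1  1  0]
  L: [-1  1  0  2  0]
Echelon form has 3 nonzero rows (pivots: μ,F,m)
Pivot set = {μ,F,m}, free = {E,γ}
RREF:
  r0: [   1    0    0 -2/3  1/3]
  r1: [   0    1    0  4/3  1/3]
  r2: [   0    0    1  1/3 -2/3]
Fix exponent of γ at 1, E at 0; solve each RREF row for its pivot's exponent:
  r0: exp(μ) + (1/3)·1 = 0 ⇒ exp(μ) = -1/3
  r1: exp(F) + (1/3)·1 = 0 ⇒ exp(F) = -1/3
  r2: exp(m) + (-2/3)·1 = 0 ⇒ exp(m) = 2/3
Π_2 = μ^(-1/3) · F^(-1/3) · m^(2/3) · γ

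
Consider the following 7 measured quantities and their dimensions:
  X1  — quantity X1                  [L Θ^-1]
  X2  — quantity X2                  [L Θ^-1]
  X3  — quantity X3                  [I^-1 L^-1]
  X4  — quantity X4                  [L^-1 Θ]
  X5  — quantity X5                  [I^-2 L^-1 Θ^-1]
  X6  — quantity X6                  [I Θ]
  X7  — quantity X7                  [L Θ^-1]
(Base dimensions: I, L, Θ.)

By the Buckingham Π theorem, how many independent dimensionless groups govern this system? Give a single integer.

Write exponents as rows I,L,Θ / cols X1,X2,X3,X4,X5,X6,X7:
  I: [ 0  0 -1  0 -2  1  0]
  L: [ 1  1 -1 -1 -1  0  1]
  Θ: [-1 -1  0  1 -1  1 -1]
Echelon form has 2 nonzero rows (pivots: X1,X3)
7 vars − rank 2 = 5 Π groups

5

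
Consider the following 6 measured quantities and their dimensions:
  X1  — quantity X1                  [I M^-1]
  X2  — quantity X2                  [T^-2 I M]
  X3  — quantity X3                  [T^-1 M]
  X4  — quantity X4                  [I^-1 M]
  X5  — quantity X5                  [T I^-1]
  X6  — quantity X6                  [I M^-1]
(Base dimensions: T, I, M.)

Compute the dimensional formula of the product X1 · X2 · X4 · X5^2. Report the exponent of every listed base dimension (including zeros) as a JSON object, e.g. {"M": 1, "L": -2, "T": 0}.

{"T": 0, "I": -1, "M": 1}

Exponent matrix [T,I,M] × [X1,X2,X3,X4,X5,X6]:
  T: [ 0 -2 -1  0  1  0]
  I: [ 1  1  0 -1 -1  1]
  M: [-1  1  1  1  0 -1]
  [T]: (1)·0+(1)·-2+(1)·0+(2)·1 = 0
  [I]: (1)·1+(1)·1+(1)·-1+(2)·-1 = -1
  [M]: (1)·-1+(1)·1+(1)·1+(2)·0 = 1
⇒ I^-1 M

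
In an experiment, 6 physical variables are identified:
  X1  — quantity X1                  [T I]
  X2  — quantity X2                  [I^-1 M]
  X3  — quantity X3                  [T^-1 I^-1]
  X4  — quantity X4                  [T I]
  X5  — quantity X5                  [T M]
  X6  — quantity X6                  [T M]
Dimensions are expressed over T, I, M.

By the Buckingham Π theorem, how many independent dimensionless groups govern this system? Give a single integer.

Write exponents as rows T,I,M / cols X1,X2,X3,X4,X5,X6:
  T: [ 1  0 -1  1  1  1]
  I: [ 1 -1 -1  1  0  0]
  M: [ 0  1  0  0  1  1]
RREF → pivots at {X1,X2} ⇒ r = 2
Π count = n − r = 6 − 2 = 4

4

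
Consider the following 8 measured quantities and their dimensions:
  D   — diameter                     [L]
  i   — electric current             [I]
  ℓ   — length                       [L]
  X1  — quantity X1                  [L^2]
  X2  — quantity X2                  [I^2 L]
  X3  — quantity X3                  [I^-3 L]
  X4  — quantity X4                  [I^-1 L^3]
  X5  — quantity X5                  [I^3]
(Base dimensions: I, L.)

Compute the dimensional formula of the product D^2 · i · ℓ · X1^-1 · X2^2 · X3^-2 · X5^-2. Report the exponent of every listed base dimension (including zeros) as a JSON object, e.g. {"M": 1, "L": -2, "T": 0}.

Write exponents as rows I,L / cols D,i,ℓ,X1,X2,X3,X4,X5:
  I: [ 0  1  0  0  2 -3 -1  3]
  L: [ 1  0  1  2  1  1  3  0]
  [I]: (2)·0+(1)·1+(1)·0+(-1)·0+(2)·2+(-2)·-3+(-2)·3 = 5
  [L]: (2)·1+(1)·0+(1)·1+(-1)·2+(2)·1+(-2)·1+(-2)·0 = 1
⇒ I^5 L

{"I": 5, "L": 1}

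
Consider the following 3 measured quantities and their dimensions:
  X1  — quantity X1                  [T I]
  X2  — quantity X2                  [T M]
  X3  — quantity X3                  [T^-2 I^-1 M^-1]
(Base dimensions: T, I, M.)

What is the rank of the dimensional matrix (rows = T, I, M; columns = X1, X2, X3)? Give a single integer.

Write exponents as rows T,I,M / cols X1,X2,X3:
  T: [ 1  1 -2]
  I: [ 1  0 -1]
  M: [ 0  1 -1]
Echelon form has 2 nonzero rows (pivots: X1,X2)

2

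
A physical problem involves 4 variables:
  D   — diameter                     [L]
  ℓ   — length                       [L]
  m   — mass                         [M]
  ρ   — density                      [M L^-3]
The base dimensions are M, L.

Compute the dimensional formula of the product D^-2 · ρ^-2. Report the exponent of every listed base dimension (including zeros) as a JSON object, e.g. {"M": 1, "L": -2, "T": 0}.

{"M": -2, "L": 4}

Write exponents as rows M,L / cols D,ℓ,m,ρ:
  M: [ 0  0  1  1]
  L: [ 1  1  0 -3]
  [M]: (-2)·0+(-2)·1 = -2
  [L]: (-2)·1+(-2)·-3 = 4
⇒ M^-2 L^4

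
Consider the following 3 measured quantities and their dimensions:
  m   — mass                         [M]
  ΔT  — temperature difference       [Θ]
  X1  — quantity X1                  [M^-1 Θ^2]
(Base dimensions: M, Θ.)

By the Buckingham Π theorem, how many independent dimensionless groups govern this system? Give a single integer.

1

Dimensional matrix (M×Θ by m×ΔT×X1):
  M: [ 1  0 -1]
  Θ: [ 0  1  2]
Echelon form has 2 nonzero rows (pivots: m,ΔT)
Π count = n − r = 3 − 2 = 1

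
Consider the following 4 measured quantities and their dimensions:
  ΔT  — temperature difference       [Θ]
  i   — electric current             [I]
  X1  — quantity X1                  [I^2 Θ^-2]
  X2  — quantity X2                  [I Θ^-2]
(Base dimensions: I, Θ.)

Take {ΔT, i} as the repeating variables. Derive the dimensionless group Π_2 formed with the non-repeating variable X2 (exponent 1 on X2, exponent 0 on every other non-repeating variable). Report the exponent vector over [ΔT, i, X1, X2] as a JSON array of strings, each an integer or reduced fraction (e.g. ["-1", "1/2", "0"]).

Dimensional matrix (I×Θ by ΔT×i×X1×X2):
  I: [ 0  1  2  1]
  Θ: [ 1  0 -2 -2]
RREF → pivots at {ΔT,i} ⇒ r = 2
Repeat: ΔT,i; free: X1,X2
RREF:
  r0: [   1    0   -2   -2]
  r1: [   0    1    2    1]
Fix exponent of X2 at 1, X1 at 0; solve each RREF row for its pivot's exponent:
  r0: exp(ΔT) + (-2)·1 = 0 ⇒ exp(ΔT) = 2
  r1: exp(i) + (1)·1 = 0 ⇒ exp(i) = -1
Π_2 = ΔT^2 · i^-1 · X2

["2", "-1", "0", "1"]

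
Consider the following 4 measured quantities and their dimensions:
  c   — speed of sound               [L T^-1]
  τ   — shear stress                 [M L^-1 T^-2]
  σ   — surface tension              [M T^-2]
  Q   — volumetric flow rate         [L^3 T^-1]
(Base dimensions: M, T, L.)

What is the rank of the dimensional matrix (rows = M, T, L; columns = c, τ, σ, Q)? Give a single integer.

Exponent matrix [M,T,L] × [c,τ,σ,Q]:
  M: [ 0  1  1  0]
  T: [-1 -2 -2 -1]
  L: [ 1 -1  0  3]
Row reduction gives pivot columns c,τ,σ; rank = 3

3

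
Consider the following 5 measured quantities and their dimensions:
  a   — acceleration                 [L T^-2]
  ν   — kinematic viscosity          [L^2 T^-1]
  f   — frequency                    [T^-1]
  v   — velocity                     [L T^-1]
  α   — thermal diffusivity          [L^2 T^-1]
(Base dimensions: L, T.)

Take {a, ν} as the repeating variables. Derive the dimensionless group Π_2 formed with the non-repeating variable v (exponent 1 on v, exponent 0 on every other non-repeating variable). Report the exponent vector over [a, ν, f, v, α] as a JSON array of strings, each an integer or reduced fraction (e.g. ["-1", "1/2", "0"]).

["-1/3", "-1/3", "0", "1", "0"]

Dimensional matrix (L×T by a×ν×f×v×α):
  L: [ 1  2  0  1  2]
  T: [-2 -1 -1 -1 -1]
Row reduction gives pivot columns a,ν; rank = 2
Pivot set = {a,ν}, free = {f,v,α}
RREF:
  r0: [   1    0  2/3  1/3    0]
  r1: [   0    1 -1/3  1/3    1]
Fix exponent of v at 1, f at 0, α at 0; solve each RREF row for its pivot's exponent:
  r0: exp(a) + (1/3)·1 = 0 ⇒ exp(a) = -1/3
  r1: exp(ν) + (1/3)·1 = 0 ⇒ exp(ν) = -1/3
Π_2 = a^(-1/3) · ν^(-1/3) · v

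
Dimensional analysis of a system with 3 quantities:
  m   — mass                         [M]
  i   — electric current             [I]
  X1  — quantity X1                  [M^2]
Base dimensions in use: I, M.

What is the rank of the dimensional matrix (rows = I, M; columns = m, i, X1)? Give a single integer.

Write exponents as rows I,M / cols m,i,X1:
  I: [ 0  1  0]
  M: [ 1  0  2]
Echelon form has 2 nonzero rows (pivots: m,i)

2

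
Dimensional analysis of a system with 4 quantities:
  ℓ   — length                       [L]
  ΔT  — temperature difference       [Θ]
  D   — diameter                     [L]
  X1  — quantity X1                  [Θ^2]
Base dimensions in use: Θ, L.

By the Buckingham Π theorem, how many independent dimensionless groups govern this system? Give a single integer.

2

Exponent matrix [Θ,L] × [ℓ,ΔT,D,X1]:
  Θ: [ 0  1  0  2]
  L: [ 1  0  1  0]
RREF → pivots at {ℓ,ΔT} ⇒ r = 2
n=4, r=2 ⇒ 2 dimensionless groups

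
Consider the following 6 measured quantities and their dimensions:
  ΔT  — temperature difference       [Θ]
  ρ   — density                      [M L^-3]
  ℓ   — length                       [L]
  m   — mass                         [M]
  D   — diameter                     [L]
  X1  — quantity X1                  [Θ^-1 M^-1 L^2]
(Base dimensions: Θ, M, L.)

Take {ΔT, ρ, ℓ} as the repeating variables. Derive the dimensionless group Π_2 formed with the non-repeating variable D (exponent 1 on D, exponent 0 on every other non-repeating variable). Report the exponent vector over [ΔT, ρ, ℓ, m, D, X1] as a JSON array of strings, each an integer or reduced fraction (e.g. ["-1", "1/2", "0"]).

["0", "0", "-1", "0", "1", "0"]

Exponent matrix [Θ,M,L] × [ΔT,ρ,ℓ,m,D,X1]:
  Θ: [ 1  0  0  0  0 -1]
  M: [ 0  1  0  1  0 -1]
  L: [ 0 -3  1  0  1  2]
Echelon form has 3 nonzero rows (pivots: ΔT,ρ,ℓ)
Repeat: ΔT,ρ,ℓ; free: m,D,X1
RREF:
  r0: [   1    0    0    0    0   -1]
  r1: [   0    1    0    1    0   -1]
  r2: [   0    0    1    3    1   -1]
Fix exponent of D at 1, m at 0, X1 at 0; solve each RREF row for its pivot's exponent:
  r0: exp(ΔT) + (0)·1 = 0 ⇒ exp(ΔT) = 0
  r1: exp(ρ) + (0)·1 = 0 ⇒ exp(ρ) = 0
  r2: exp(ℓ) + (1)·1 = 0 ⇒ exp(ℓ) = -1
Π_2 = ℓ^-1 · D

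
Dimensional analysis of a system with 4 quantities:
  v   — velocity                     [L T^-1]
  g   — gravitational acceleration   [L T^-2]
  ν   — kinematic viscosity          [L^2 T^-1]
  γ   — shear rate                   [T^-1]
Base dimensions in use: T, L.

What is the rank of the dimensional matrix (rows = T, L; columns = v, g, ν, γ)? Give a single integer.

2

Write exponents as rows T,L / cols v,g,ν,γ:
  T: [-1 -2 -1 -1]
  L: [ 1  1  2  0]
Row reduction gives pivot columns v,g; rank = 2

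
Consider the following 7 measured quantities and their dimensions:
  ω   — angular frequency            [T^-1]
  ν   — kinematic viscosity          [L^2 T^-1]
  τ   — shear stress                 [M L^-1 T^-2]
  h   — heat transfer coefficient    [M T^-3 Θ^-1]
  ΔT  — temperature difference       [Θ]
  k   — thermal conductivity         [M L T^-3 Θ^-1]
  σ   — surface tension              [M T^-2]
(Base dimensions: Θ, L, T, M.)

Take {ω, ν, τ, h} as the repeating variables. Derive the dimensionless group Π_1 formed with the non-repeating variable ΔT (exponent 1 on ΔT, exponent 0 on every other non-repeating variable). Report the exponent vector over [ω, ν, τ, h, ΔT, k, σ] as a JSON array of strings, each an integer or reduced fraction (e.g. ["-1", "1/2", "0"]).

Exponent matrix [Θ,L,T,M] × [ω,ν,τ,h,ΔT,k,σ]:
  Θ: [ 0  0  0 -1  1 -1  0]
  L: [ 0  2 -1  0  0  1  0]
  T: [-1 -1 -2 -3  0 -3 -2]
  M: [ 0  0  1  1  0  1  1]
Row reduction gives pivot columns ω,ν,τ,h; rank = 4
Pivot set = {ω,ν,τ,h}, free = {ΔT,k,σ}
RREF:
  r0: [   1    0    0    0  1/2 -1/2 -1/2]
  r1: [   0    1    0    0  1/2  1/2  1/2]
  r2: [   0    0    1    0    1    0    1]
  r3: [   0    0    0    1   -1    1    0]
Fix exponent of ΔT at 1, k at 0, σ at 0; solve each RREF row for its pivot's exponent:
  r0: exp(ω) + (1/2)·1 = 0 ⇒ exp(ω) = -1/2
  r1: exp(ν) + (1/2)·1 = 0 ⇒ exp(ν) = -1/2
  r2: exp(τ) + (1)·1 = 0 ⇒ exp(τ) = -1
  r3: exp(h) + (-1)·1 = 0 ⇒ exp(h) = 1
Π_1 = ω^(-1/2) · ν^(-1/2) · τ^-1 · h · ΔT

["-1/2", "-1/2", "-1", "1", "1", "0", "0"]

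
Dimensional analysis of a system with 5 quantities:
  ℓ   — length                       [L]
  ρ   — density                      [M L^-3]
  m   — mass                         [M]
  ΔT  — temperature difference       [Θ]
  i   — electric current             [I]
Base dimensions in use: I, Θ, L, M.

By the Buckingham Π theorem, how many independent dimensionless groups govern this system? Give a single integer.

1

Exponent matrix [I,Θ,L,M] × [ℓ,ρ,m,ΔT,i]:
  I: [ 0  0  0  0  1]
  Θ: [ 0  0  0  1  0]
  L: [ 1 -3  0  0  0]
  M: [ 0  1  1  0  0]
Echelon form has 4 nonzero rows (pivots: ℓ,ρ,ΔT,i)
5 vars − rank 4 = 1 Π group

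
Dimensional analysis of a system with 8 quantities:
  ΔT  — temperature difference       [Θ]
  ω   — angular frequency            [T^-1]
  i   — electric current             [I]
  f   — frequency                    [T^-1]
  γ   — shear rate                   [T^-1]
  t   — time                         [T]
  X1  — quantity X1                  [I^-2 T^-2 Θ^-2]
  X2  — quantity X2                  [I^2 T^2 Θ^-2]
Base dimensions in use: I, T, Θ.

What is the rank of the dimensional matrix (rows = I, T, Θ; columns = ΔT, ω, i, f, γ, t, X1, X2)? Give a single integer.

3

Exponent matrix [I,T,Θ] × [ΔT,ω,i,f,γ,t,X1,X2]:
  I: [ 0  0  1  0  0  0 -2  2]
  T: [ 0 -1  0 -1 -1  1 -2  2]
  Θ: [ 1  0  0  0  0  0 -2 -2]
Row reduction gives pivot columns ΔT,ω,i; rank = 3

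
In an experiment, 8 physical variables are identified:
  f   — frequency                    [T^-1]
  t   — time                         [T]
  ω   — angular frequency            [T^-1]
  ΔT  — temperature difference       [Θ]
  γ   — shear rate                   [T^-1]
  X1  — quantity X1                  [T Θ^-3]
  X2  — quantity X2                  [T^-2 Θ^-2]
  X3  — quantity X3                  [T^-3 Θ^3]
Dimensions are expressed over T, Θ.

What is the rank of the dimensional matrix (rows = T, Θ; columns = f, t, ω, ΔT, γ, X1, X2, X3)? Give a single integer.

Dimensional matrix (T×Θ by f×t×ω×ΔT×γ×X1×X2×X3):
  T: [-1  1 -1  0 -1  1 -2 -3]
  Θ: [ 0  0  0  1  0 -3 -2  3]
Row reduction gives pivot columns f,ΔT; rank = 2

2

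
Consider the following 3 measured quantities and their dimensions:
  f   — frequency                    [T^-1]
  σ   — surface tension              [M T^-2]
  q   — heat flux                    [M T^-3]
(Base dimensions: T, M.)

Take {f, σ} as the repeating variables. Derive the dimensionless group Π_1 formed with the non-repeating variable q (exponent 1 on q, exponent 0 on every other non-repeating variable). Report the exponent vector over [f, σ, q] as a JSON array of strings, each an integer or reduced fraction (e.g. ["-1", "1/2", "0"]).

Dimensional matrix (T×M by f×σ×q):
  T: [-1 -2 -3]
  M: [ 0  1  1]
Echelon form has 2 nonzero rows (pivots: f,σ)
Repeat: f,σ; free: q
RREF:
  r0: [   1    0    1]
  r1: [   0    1    1]
Fix exponent of q at 1; solve each RREF row for its pivot's exponent:
  r0: exp(f) + (1)·1 = 0 ⇒ exp(f) = -1
  r1: exp(σ) + (1)·1 = 0 ⇒ exp(σ) = -1
Π_1 = f^-1 · σ^-1 · q

["-1", "-1", "1"]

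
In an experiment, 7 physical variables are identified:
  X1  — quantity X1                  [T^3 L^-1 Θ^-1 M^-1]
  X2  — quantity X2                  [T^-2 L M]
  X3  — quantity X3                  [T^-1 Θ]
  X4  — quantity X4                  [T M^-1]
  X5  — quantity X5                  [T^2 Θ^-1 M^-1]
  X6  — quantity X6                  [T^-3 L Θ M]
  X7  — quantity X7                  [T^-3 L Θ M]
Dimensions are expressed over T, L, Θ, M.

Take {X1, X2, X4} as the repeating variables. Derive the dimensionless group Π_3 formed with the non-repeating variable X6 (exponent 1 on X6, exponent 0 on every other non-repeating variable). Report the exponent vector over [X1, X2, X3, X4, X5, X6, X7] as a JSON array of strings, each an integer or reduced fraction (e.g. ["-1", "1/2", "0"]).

["1", "0", "0", "0", "0", "1", "0"]

Dimensional matrix (T×L×Θ×M by X1×X2×X3×X4×X5×X6×X7):
  T: [ 3 -2 -1  1  2 -3 -3]
  L: [-1  1  0  0  0  1  1]
  Θ: [-1  0  1  0 -1  1  1]
  M: [-1  1  0 -1 -1  1  1]
RREF → pivots at {X1,X2,X4} ⇒ r = 3
Repeat: X1,X2,X4; free: X3,X5,X6,X7
RREF:
  r0: [   1    0   -1    0    1   -1   -1]
  r1: [   0    1   -1    0    1    0    0]
  r2: [   0    0    0    1    1    0    0]
  r3: [   0    0    0    0    0    0    0]
Fix exponent of X6 at 1, X3 at 0, X5 at 0, X7 at 0; solve each RREF row for its pivot's exponent:
  r0: exp(X1) + (-1)·1 = 0 ⇒ exp(X1) = 1
  r1: exp(X2) + (0)·1 = 0 ⇒ exp(X2) = 0
  r2: exp(X4) + (0)·1 = 0 ⇒ exp(X4) = 0
Π_3 = X1 · X6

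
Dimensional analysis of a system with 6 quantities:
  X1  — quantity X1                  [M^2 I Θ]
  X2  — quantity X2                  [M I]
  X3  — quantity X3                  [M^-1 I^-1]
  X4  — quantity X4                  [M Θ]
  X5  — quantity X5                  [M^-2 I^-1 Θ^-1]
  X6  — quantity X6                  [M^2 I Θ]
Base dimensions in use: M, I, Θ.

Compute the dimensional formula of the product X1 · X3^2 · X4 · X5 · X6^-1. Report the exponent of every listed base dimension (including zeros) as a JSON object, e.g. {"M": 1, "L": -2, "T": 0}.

Dimensional matrix (M×I×Θ by X1×X2×X3×X4×X5×X6):
  M: [ 2  1 -1  1 -2  2]
  I: [ 1  1 -1  0 -1  1]
  Θ: [ 1  0  0  1 -1  1]
  [M]: (1)·2+(2)·-1+(1)·1+(1)·-2+(-1)·2 = -3
  [I]: (1)·1+(2)·-1+(1)·0+(1)·-1+(-1)·1 = -3
  [Θ]: (1)·1+(2)·0+(1)·1+(1)·-1+(-1)·1 = 0
⇒ M^-3 I^-3

{"M": -3, "I": -3, "Θ": 0}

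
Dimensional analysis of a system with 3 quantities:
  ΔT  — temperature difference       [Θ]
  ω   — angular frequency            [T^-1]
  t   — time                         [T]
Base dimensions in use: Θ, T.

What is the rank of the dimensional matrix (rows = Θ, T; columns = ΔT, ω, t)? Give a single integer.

2

Exponent matrix [Θ,T] × [ΔT,ω,t]:
  Θ: [ 1  0  0]
  T: [ 0 -1  1]
RREF → pivots at {ΔT,ω} ⇒ r = 2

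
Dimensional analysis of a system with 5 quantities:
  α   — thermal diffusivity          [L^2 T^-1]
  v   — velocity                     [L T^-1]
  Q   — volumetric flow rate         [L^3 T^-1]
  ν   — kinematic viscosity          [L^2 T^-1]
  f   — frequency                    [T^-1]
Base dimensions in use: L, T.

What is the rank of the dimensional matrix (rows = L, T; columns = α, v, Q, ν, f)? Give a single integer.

2

Dimensional matrix (L×T by α×v×Q×ν×f):
  L: [ 2  1  3  2  0]
  T: [-1 -1 -1 -1 -1]
Echelon form has 2 nonzero rows (pivots: α,v)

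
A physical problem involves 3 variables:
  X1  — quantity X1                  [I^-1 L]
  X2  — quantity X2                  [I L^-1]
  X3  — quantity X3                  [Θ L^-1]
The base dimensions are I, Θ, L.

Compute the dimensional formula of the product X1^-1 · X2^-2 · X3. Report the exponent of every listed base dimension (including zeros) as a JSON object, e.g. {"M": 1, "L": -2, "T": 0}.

Dimensional matrix (I×Θ×L by X1×X2×X3):
  I: [-1  1  0]
  Θ: [ 0  0  1]
  L: [ 1 -1 -1]
  [I]: (-1)·-1+(-2)·1+(1)·0 = -1
  [Θ]: (-1)·0+(-2)·0+(1)·1 = 1
  [L]: (-1)·1+(-2)·-1+(1)·-1 = 0
⇒ I^-1 Θ

{"I": -1, "Θ": 1, "L": 0}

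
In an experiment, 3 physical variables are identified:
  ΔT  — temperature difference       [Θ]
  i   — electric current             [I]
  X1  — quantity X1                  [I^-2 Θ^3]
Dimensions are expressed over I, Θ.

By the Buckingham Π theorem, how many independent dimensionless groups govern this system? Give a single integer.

1

Exponent matrix [I,Θ] × [ΔT,i,X1]:
  I: [ 0  1 -2]
  Θ: [ 1  0  3]
Echelon form has 2 nonzero rows (pivots: ΔT,i)
3 vars − rank 2 = 1 Π group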